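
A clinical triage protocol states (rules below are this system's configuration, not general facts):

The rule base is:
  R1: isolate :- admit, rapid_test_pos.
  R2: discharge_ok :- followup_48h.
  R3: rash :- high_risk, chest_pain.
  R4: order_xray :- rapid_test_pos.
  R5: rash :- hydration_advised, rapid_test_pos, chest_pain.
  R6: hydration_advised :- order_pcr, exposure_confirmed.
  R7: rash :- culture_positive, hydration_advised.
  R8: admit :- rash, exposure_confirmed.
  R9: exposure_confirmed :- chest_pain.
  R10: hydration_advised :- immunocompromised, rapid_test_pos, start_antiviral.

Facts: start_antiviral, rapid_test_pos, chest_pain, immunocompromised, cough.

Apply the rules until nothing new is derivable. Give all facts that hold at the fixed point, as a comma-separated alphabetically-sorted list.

admit, chest_pain, cough, exposure_confirmed, hydration_advised, immunocompromised, isolate, order_xray, rapid_test_pos, rash, start_antiviral

Round 1 fires R4, R9, R10, giving order_xray, exposure_confirmed, hydration_advised.
Round 2 fires R5, giving rash.
Round 3 fires R8, giving admit.
Round 4 fires R1, giving isolate.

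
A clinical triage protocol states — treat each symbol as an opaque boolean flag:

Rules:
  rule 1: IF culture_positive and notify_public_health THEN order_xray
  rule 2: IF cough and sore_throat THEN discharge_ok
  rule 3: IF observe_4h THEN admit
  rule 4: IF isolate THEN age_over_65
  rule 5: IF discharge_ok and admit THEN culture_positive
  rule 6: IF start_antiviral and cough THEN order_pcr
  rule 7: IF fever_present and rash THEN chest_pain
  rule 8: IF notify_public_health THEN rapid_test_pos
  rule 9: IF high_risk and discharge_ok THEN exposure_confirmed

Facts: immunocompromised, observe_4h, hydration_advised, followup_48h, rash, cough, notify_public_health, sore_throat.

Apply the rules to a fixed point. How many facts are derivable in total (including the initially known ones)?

Round 1 — rule 2, rule 3, rule 8, derive discharge_ok, admit, rapid_test_pos.
Round 2 — rule 5, derive culture_positive.
Round 3 — rule 1, derive order_xray.
Closure: {admit, cough, culture_positive, discharge_ok, followup_48h, hydration_advised, immunocompromised, notify_public_health, observe_4h, order_xray, rapid_test_pos, rash, sore_throat} — 13 facts.

13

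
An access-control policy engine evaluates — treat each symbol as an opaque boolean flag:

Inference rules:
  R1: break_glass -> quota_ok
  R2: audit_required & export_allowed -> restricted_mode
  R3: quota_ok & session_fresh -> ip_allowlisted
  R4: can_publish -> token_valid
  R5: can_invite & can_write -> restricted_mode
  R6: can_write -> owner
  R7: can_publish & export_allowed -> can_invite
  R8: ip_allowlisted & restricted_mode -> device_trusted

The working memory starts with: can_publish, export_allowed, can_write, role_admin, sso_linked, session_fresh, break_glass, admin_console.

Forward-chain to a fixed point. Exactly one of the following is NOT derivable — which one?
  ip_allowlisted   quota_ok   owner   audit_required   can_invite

audit_required

Round 1: R1 [break_glass -> quota_ok]; R4 [can_publish -> token_valid]; R6 [can_write -> owner]; R7 [can_publish & export_allowed -> can_invite]. New: quota_ok, token_valid, owner, can_invite.
Round 2: R3 [quota_ok & session_fresh -> ip_allowlisted]; R5 [can_invite & can_write -> restricted_mode]. New: ip_allowlisted, restricted_mode.
Round 3: R8 [ip_allowlisted & restricted_mode -> device_trusted]. New: device_trusted.
Derived: owner (round 1), can_invite (round 1), ip_allowlisted (round 2), quota_ok (round 1). audit_required never appears in any round.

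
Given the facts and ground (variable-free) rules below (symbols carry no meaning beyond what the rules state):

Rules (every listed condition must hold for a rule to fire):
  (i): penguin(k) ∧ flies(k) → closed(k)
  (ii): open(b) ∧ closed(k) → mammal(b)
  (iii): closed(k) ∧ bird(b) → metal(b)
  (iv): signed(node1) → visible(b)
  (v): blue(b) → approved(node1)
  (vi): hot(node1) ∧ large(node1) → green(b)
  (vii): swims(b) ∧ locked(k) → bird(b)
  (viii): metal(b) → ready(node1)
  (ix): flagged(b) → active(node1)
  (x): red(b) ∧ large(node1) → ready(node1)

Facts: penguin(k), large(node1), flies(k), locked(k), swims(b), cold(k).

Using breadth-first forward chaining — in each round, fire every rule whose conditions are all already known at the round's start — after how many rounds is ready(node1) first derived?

3

Round 1: (i) [penguin(k) ∧ flies(k) → closed(k)]; (vii) [swims(b) ∧ locked(k) → bird(b)]. New: closed(k), bird(b).
Round 2: (iii) [closed(k) ∧ bird(b) → metal(b)]. New: metal(b).
Round 3: (viii) [metal(b) → ready(node1)]. New: ready(node1).
ready(node1) first appears in round 3.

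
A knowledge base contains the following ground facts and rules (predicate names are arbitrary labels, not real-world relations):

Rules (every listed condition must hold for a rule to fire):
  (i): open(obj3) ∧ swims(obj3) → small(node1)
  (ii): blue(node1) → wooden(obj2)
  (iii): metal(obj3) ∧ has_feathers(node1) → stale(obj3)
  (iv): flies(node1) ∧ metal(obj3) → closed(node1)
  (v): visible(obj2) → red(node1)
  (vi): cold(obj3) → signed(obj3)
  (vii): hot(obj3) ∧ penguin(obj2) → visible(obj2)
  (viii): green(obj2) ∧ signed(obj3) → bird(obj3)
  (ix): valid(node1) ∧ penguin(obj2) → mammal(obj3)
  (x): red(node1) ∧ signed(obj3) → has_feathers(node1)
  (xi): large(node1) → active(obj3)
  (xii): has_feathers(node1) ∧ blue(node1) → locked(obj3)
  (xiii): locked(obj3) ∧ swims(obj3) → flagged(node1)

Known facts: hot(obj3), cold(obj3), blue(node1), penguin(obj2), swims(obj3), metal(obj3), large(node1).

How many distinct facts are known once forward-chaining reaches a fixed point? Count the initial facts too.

16

Round 1 fires (ii), (vi), (vii), (xi), giving wooden(obj2), signed(obj3), visible(obj2), active(obj3).
Round 2 fires (v), giving red(node1).
Round 3 fires (x), giving has_feathers(node1).
Round 4 fires (iii), (xii), giving stale(obj3), locked(obj3).
Round 5 fires (xiii), giving flagged(node1).
Closure: {active(obj3), blue(node1), cold(obj3), flagged(node1), has_feathers(node1), hot(obj3), large(node1), locked(obj3), metal(obj3), penguin(obj2), red(node1), signed(obj3), stale(obj3), swims(obj3), visible(obj2), wooden(obj2)} — 16 facts.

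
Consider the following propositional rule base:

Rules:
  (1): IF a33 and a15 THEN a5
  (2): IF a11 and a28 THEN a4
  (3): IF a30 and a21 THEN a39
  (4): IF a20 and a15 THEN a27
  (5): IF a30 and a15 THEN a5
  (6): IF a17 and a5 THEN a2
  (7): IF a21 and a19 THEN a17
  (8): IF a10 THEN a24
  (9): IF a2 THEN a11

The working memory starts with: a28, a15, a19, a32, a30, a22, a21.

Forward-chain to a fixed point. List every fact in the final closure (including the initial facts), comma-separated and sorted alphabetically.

a11, a15, a17, a19, a2, a21, a22, a28, a30, a32, a39, a4, a5

Round 1 fires (3), (5), (7), giving a39, a5, a17.
Round 2 fires (6), giving a2.
Round 3 fires (9), giving a11.
Round 4 fires (2), giving a4.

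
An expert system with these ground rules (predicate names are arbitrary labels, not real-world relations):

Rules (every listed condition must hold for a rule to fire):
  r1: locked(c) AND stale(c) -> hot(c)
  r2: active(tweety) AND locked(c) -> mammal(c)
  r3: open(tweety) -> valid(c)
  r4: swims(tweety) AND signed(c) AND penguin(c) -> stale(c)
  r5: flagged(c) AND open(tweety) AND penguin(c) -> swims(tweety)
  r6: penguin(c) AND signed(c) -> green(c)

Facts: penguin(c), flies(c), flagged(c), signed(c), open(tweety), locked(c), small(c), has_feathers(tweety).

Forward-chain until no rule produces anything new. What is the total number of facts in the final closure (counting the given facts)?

Round 1 fires r3, r5, r6, giving valid(c), swims(tweety), green(c).
Round 2 fires r4, giving stale(c).
Round 3 fires r1, giving hot(c).
Closure: {flagged(c), flies(c), green(c), has_feathers(tweety), hot(c), locked(c), open(tweety), penguin(c), signed(c), small(c), stale(c), swims(tweety), valid(c)} — 13 facts.

13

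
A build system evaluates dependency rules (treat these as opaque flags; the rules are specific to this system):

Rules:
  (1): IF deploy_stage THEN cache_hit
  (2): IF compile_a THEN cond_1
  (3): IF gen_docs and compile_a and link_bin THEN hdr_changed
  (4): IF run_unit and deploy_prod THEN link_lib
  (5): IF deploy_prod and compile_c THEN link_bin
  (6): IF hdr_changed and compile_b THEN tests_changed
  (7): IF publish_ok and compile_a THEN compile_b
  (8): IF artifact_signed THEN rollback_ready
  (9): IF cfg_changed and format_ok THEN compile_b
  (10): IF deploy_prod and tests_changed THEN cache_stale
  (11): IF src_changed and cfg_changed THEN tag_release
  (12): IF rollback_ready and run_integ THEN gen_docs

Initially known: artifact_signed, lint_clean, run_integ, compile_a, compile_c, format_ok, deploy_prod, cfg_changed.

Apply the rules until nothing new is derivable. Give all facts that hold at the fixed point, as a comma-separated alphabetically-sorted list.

artifact_signed, cache_stale, cfg_changed, compile_a, compile_b, compile_c, cond_1, deploy_prod, format_ok, gen_docs, hdr_changed, link_bin, lint_clean, rollback_ready, run_integ, tests_changed

[1] (2) [IF compile_a THEN cond_1]; (5) [IF deploy_prod and compile_c THEN link_bin]; (8) [IF artifact_signed THEN rollback_ready]; (9) [IF cfg_changed and format_ok THEN compile_b]. ⇒ new: cond_1, link_bin, rollback_ready, compile_b.
[2] (12) [IF rollback_ready and run_integ THEN gen_docs]. ⇒ new: gen_docs.
[3] (3) [IF gen_docs and compile_a and link_bin THEN hdr_changed]. ⇒ new: hdr_changed.
[4] (6) [IF hdr_changed and compile_b THEN tests_changed]. ⇒ new: tests_changed.
[5] (10) [IF deploy_prod and tests_changed THEN cache_stale]. ⇒ new: cache_stale.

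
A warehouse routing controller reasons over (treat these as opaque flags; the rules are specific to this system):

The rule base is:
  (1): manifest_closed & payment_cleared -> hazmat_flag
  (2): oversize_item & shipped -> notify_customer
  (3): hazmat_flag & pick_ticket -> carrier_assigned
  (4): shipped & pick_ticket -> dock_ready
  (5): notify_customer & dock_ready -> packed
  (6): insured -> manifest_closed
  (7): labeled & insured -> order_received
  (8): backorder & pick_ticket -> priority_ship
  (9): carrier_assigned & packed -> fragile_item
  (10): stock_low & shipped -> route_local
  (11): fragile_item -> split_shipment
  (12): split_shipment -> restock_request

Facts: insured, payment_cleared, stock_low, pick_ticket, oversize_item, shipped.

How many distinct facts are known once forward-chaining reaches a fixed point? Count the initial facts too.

16

Round 1: (2) [oversize_item & shipped -> notify_customer]; (4) [shipped & pick_ticket -> dock_ready]; (6) [insured -> manifest_closed]; (10) [stock_low & shipped -> route_local]. Adds notify_customer, dock_ready, manifest_closed, route_local.
Round 2: (1) [manifest_closed & payment_cleared -> hazmat_flag]; (5) [notify_customer & dock_ready -> packed]. Adds hazmat_flag, packed.
Round 3: (3) [hazmat_flag & pick_ticket -> carrier_assigned]. Adds carrier_assigned.
Round 4: (9) [carrier_assigned & packed -> fragile_item]. Adds fragile_item.
Round 5: (11) [fragile_item -> split_shipment]. Adds split_shipment.
Round 6: (12) [split_shipment -> restock_request]. Adds restock_request.
Closure: {carrier_assigned, dock_ready, fragile_item, hazmat_flag, insured, manifest_closed, notify_customer, oversize_item, packed, payment_cleared, pick_ticket, restock_request, route_local, shipped, split_shipment, stock_low} — 16 facts.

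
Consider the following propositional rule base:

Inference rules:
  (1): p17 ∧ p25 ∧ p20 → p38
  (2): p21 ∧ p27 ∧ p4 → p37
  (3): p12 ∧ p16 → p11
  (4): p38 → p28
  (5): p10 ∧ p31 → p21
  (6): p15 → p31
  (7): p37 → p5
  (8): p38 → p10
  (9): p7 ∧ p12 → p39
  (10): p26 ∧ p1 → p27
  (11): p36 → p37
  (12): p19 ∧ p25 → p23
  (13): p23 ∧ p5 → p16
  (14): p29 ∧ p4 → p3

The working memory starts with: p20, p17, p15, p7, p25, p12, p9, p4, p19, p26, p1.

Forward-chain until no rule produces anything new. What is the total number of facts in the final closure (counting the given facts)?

Round 1 — (1), (6), (9), (10), (12), derive p38, p31, p39, p27, p23.
Round 2 — (4), (8), derive p28, p10.
Round 3 — (5), derive p21.
Round 4 — (2), derive p37.
Round 5 — (7), derive p5.
Round 6 — (13), derive p16.
Round 7 — (3), derive p11.
Closure: {p1, p10, p11, p12, p15, p16, p17, p19, p20, p21, p23, p25, p26, p27, p28, p31, p37, p38, p39, p4, p5, p7, p9} — 23 facts.

23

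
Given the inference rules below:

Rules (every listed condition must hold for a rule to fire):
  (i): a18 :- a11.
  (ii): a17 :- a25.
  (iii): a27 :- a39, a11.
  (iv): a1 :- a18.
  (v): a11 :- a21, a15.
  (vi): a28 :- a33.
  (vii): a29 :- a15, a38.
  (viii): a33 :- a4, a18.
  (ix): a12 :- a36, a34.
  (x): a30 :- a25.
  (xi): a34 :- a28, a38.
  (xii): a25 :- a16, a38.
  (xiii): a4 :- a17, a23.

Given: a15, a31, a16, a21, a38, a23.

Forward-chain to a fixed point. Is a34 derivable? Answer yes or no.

yes

[1] (v) [a11 :- a21, a15.]; (vii) [a29 :- a15, a38.]; (xii) [a25 :- a16, a38.]. ⇒ new: a11, a29, a25.
[2] (i) [a18 :- a11.]; (ii) [a17 :- a25.]; (x) [a30 :- a25.]. ⇒ new: a18, a17, a30.
[3] (iv) [a1 :- a18.]; (xiii) [a4 :- a17, a23.]. ⇒ new: a1, a4.
[4] (viii) [a33 :- a4, a18.]. ⇒ new: a33.
[5] (vi) [a28 :- a33.]. ⇒ new: a28.
[6] (xi) [a34 :- a28, a38.]. ⇒ new: a34.
a34 appears in round 6, so it is derivable.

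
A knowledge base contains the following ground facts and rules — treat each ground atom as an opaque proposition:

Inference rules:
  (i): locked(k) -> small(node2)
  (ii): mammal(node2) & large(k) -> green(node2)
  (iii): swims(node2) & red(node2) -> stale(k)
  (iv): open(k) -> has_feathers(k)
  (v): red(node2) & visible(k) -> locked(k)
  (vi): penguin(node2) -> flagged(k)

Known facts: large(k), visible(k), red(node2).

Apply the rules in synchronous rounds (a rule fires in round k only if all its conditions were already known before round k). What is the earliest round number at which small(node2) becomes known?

Round 1: (v) [red(node2) & visible(k) -> locked(k)]. New: locked(k).
Round 2: (i) [locked(k) -> small(node2)]. New: small(node2).
small(node2) first appears in round 2.

2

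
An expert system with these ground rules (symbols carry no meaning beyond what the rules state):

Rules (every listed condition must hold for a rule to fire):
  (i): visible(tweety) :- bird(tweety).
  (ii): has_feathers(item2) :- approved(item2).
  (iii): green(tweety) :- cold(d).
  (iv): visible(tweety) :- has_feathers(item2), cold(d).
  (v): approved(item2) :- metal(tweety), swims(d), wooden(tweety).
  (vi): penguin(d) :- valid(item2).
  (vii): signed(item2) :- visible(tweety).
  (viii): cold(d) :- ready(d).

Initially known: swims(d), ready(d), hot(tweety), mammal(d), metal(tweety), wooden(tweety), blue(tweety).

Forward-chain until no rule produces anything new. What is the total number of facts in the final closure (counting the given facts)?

[1] (v) [approved(item2) :- metal(tweety), swims(d), wooden(tweety).]; (viii) [cold(d) :- ready(d).]. ⇒ new: approved(item2), cold(d).
[2] (ii) [has_feathers(item2) :- approved(item2).]; (iii) [green(tweety) :- cold(d).]. ⇒ new: has_feathers(item2), green(tweety).
[3] (iv) [visible(tweety) :- has_feathers(item2), cold(d).]. ⇒ new: visible(tweety).
[4] (vii) [signed(item2) :- visible(tweety).]. ⇒ new: signed(item2).
Closure: {approved(item2), blue(tweety), cold(d), green(tweety), has_feathers(item2), hot(tweety), mammal(d), metal(tweety), ready(d), signed(item2), swims(d), visible(tweety), wooden(tweety)} — 13 facts.

13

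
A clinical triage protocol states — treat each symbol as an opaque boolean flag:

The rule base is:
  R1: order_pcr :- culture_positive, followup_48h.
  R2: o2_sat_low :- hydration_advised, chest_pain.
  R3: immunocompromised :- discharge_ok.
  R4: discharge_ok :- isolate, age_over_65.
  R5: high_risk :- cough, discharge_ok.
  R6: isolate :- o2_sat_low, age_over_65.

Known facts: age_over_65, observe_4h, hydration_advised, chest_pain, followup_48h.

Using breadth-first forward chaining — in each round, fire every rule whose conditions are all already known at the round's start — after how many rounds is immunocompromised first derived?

4

Round 1 fires R2, giving o2_sat_low.
Round 2 fires R6, giving isolate.
Round 3 fires R4, giving discharge_ok.
Round 4 fires R3, giving immunocompromised.
immunocompromised first appears in round 4.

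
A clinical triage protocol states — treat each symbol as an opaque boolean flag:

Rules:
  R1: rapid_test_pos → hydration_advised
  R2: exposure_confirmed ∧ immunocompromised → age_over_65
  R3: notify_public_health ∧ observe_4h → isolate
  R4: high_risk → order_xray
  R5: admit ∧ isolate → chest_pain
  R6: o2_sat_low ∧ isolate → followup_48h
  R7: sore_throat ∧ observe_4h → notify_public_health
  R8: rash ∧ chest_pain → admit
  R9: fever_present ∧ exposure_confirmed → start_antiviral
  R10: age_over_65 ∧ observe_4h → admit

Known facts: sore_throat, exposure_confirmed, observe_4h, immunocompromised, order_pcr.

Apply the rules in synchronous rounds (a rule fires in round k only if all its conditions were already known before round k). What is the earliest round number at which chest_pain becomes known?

3

Round 1: R2 [exposure_confirmed ∧ immunocompromised → age_over_65]; R7 [sore_throat ∧ observe_4h → notify_public_health]. Adds age_over_65, notify_public_health.
Round 2: R3 [notify_public_health ∧ observe_4h → isolate]; R10 [age_over_65 ∧ observe_4h → admit]. Adds isolate, admit.
Round 3: R5 [admit ∧ isolate → chest_pain]. Adds chest_pain.
chest_pain first appears in round 3.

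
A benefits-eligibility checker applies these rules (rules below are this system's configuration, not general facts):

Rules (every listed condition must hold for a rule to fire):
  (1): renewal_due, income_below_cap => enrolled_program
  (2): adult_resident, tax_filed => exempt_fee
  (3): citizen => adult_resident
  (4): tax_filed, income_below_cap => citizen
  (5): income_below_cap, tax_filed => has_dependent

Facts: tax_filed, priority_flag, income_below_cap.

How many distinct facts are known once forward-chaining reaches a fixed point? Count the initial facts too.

Round 1 — (4), (5), derive citizen, has_dependent.
Round 2 — (3), derive adult_resident.
Round 3 — (2), derive exempt_fee.
Closure: {adult_resident, citizen, exempt_fee, has_dependent, income_below_cap, priority_flag, tax_filed} — 7 facts.

7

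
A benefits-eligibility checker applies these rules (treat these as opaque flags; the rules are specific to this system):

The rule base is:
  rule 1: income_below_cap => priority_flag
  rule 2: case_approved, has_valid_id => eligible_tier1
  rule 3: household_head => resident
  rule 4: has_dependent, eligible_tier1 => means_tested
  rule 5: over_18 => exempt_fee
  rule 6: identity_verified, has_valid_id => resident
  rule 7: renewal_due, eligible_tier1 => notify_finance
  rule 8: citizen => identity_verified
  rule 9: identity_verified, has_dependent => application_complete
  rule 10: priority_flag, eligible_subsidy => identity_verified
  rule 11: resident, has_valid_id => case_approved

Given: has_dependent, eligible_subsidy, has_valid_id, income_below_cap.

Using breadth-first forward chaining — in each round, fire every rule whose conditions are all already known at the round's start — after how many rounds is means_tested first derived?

6

[1] rule 1 [income_below_cap => priority_flag]. ⇒ new: priority_flag.
[2] rule 10 [priority_flag, eligible_subsidy => identity_verified]. ⇒ new: identity_verified.
[3] rule 6 [identity_verified, has_valid_id => resident]; rule 9 [identity_verified, has_dependent => application_complete]. ⇒ new: resident, application_complete.
[4] rule 11 [resident, has_valid_id => case_approved]. ⇒ new: case_approved.
[5] rule 2 [case_approved, has_valid_id => eligible_tier1]. ⇒ new: eligible_tier1.
[6] rule 4 [has_dependent, eligible_tier1 => means_tested]. ⇒ new: means_tested.
means_tested first appears in round 6.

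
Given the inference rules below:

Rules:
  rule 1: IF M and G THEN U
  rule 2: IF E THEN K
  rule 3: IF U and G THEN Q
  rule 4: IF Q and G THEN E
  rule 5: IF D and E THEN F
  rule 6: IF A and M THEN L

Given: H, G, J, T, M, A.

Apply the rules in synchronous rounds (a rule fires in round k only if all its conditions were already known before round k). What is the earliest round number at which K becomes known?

Round 1 fires rule 1, rule 6, giving U, L.
Round 2 fires rule 3, giving Q.
Round 3 fires rule 4, giving E.
Round 4 fires rule 2, giving K.
K first appears in round 4.

4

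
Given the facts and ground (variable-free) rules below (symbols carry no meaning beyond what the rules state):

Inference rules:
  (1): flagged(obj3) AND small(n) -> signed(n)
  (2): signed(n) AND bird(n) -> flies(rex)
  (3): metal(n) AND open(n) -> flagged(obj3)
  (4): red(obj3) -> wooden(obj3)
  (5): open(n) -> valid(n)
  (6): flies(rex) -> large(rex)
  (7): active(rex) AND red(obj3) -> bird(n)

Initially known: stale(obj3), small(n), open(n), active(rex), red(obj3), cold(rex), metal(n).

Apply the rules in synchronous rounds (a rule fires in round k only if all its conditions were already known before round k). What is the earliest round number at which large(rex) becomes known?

Round 1: (3) [metal(n) AND open(n) -> flagged(obj3)]; (4) [red(obj3) -> wooden(obj3)]; (5) [open(n) -> valid(n)]; (7) [active(rex) AND red(obj3) -> bird(n)]. Adds flagged(obj3), wooden(obj3), valid(n), bird(n).
Round 2: (1) [flagged(obj3) AND small(n) -> signed(n)]. Adds signed(n).
Round 3: (2) [signed(n) AND bird(n) -> flies(rex)]. Adds flies(rex).
Round 4: (6) [flies(rex) -> large(rex)]. Adds large(rex).
large(rex) first appears in round 4.

4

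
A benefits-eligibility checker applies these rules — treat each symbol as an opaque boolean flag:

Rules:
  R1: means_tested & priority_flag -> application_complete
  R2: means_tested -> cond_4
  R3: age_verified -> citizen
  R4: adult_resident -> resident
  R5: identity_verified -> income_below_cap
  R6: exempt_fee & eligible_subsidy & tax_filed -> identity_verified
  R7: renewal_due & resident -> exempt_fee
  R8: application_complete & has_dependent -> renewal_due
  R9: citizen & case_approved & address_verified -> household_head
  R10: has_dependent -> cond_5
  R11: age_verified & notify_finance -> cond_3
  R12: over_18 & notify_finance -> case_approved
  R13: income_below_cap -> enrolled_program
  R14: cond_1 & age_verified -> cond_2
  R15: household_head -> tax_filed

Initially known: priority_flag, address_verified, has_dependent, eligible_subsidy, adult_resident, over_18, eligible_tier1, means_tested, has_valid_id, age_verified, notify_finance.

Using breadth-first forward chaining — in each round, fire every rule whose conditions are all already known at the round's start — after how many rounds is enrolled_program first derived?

6

Round 1 fires R1, R2, R3, R4, R10, R11, R12, giving application_complete, cond_4, citizen, resident, cond_5, cond_3, case_approved.
Round 2 fires R8, R9, giving renewal_due, household_head.
Round 3 fires R7, R15, giving exempt_fee, tax_filed.
Round 4 fires R6, giving identity_verified.
Round 5 fires R5, giving income_below_cap.
Round 6 fires R13, giving enrolled_program.
enrolled_program first appears in round 6.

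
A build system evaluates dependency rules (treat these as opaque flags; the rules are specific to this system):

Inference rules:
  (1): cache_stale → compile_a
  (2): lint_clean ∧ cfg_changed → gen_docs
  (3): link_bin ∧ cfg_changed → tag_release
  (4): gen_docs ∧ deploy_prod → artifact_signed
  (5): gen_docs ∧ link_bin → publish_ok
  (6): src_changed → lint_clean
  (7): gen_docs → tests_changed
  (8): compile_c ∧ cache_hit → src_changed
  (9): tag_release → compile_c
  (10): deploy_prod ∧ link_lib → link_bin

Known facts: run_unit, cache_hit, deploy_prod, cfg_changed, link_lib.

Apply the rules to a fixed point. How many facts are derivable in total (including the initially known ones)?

14

[1] (10) [deploy_prod ∧ link_lib → link_bin]. ⇒ new: link_bin.
[2] (3) [link_bin ∧ cfg_changed → tag_release]. ⇒ new: tag_release.
[3] (9) [tag_release → compile_c]. ⇒ new: compile_c.
[4] (8) [compile_c ∧ cache_hit → src_changed]. ⇒ new: src_changed.
[5] (6) [src_changed → lint_clean]. ⇒ new: lint_clean.
[6] (2) [lint_clean ∧ cfg_changed → gen_docs]. ⇒ new: gen_docs.
[7] (4) [gen_docs ∧ deploy_prod → artifact_signed]; (5) [gen_docs ∧ link_bin → publish_ok]; (7) [gen_docs → tests_changed]. ⇒ new: artifact_signed, publish_ok, tests_changed.
Closure: {artifact_signed, cache_hit, cfg_changed, compile_c, deploy_prod, gen_docs, link_bin, link_lib, lint_clean, publish_ok, run_unit, src_changed, tag_release, tests_changed} — 14 facts.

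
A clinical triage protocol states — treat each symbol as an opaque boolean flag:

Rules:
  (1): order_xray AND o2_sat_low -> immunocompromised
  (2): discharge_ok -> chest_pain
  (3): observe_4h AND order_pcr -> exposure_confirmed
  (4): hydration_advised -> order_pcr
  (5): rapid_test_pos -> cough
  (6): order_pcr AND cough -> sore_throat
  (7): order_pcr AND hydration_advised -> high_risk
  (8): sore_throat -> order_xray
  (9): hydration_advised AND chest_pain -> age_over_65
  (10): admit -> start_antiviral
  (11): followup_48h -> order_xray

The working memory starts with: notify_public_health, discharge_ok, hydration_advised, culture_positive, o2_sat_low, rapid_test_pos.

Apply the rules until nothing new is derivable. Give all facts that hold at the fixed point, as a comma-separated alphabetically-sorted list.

age_over_65, chest_pain, cough, culture_positive, discharge_ok, high_risk, hydration_advised, immunocompromised, notify_public_health, o2_sat_low, order_pcr, order_xray, rapid_test_pos, sore_throat

Round 1: (2) [discharge_ok -> chest_pain]; (4) [hydration_advised -> order_pcr]; (5) [rapid_test_pos -> cough]. New: chest_pain, order_pcr, cough.
Round 2: (6) [order_pcr AND cough -> sore_throat]; (7) [order_pcr AND hydration_advised -> high_risk]; (9) [hydration_advised AND chest_pain -> age_over_65]. New: sore_throat, high_risk, age_over_65.
Round 3: (8) [sore_throat -> order_xray]. New: order_xray.
Round 4: (1) [order_xray AND o2_sat_low -> immunocompromised]. New: immunocompromised.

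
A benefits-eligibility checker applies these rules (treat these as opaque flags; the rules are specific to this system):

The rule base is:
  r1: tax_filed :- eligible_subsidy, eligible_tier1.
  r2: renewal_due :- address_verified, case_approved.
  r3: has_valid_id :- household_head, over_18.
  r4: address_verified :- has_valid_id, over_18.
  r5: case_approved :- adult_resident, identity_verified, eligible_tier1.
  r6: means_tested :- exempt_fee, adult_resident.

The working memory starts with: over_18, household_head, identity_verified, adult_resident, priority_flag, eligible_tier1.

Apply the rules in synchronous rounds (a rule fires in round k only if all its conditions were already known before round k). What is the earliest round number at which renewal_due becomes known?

3

[1] r3 [has_valid_id :- household_head, over_18.]; r5 [case_approved :- adult_resident, identity_verified, eligible_tier1.]. ⇒ new: has_valid_id, case_approved.
[2] r4 [address_verified :- has_valid_id, over_18.]. ⇒ new: address_verified.
[3] r2 [renewal_due :- address_verified, case_approved.]. ⇒ new: renewal_due.
renewal_due first appears in round 3.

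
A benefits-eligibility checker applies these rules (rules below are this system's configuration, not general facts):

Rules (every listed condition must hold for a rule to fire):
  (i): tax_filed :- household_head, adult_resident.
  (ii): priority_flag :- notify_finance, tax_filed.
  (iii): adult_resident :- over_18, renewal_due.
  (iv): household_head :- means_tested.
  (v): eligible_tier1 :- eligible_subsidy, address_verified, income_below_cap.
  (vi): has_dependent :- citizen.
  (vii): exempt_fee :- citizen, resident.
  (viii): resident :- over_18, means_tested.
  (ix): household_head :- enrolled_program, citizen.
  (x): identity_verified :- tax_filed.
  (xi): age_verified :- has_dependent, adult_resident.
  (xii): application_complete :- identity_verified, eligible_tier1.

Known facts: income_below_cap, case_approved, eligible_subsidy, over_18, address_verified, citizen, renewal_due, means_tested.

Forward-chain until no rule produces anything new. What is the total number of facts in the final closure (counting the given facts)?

Round 1: (iii) [adult_resident :- over_18, renewal_due.]; (iv) [household_head :- means_tested.]; (v) [eligible_tier1 :- eligible_subsidy, address_verified, income_below_cap.]; (vi) [has_dependent :- citizen.]; (viii) [resident :- over_18, means_tested.]. Adds adult_resident, household_head, eligible_tier1, has_dependent, resident.
Round 2: (i) [tax_filed :- household_head, adult_resident.]; (vii) [exempt_fee :- citizen, resident.]; (xi) [age_verified :- has_dependent, adult_resident.]. Adds tax_filed, exempt_fee, age_verified.
Round 3: (x) [identity_verified :- tax_filed.]. Adds identity_verified.
Round 4: (xii) [application_complete :- identity_verified, eligible_tier1.]. Adds application_complete.
Closure: {address_verified, adult_resident, age_verified, application_complete, case_approved, citizen, eligible_subsidy, eligible_tier1, exempt_fee, has_dependent, household_head, identity_verified, income_below_cap, means_tested, over_18, renewal_due, resident, tax_filed} — 18 facts.

18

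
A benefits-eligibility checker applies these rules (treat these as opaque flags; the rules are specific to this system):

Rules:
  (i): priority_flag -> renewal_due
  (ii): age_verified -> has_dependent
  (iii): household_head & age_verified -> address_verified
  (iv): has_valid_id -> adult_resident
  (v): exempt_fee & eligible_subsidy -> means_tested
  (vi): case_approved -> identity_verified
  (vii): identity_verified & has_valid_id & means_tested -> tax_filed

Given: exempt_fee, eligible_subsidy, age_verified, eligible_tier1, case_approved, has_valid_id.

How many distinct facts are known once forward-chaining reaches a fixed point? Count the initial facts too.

Round 1: (ii) [age_verified -> has_dependent]; (iv) [has_valid_id -> adult_resident]; (v) [exempt_fee & eligible_subsidy -> means_tested]; (vi) [case_approved -> identity_verified]. Adds has_dependent, adult_resident, means_tested, identity_verified.
Round 2: (vii) [identity_verified & has_valid_id & means_tested -> tax_filed]. Adds tax_filed.
Closure: {adult_resident, age_verified, case_approved, eligible_subsidy, eligible_tier1, exempt_fee, has_dependent, has_valid_id, identity_verified, means_tested, tax_filed} — 11 facts.

11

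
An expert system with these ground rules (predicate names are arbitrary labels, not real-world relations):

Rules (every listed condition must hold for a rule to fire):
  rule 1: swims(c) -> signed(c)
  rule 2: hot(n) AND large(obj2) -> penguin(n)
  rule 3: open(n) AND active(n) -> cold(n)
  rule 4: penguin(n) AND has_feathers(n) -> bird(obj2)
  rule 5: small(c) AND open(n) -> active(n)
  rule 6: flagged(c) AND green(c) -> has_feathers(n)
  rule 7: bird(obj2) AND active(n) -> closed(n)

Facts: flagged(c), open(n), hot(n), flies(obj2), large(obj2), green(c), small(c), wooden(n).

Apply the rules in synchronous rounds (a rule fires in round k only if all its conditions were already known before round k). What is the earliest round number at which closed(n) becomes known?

Round 1 fires rule 2, rule 5, rule 6, giving penguin(n), active(n), has_feathers(n).
Round 2 fires rule 3, rule 4, giving cold(n), bird(obj2).
Round 3 fires rule 7, giving closed(n).
closed(n) first appears in round 3.

3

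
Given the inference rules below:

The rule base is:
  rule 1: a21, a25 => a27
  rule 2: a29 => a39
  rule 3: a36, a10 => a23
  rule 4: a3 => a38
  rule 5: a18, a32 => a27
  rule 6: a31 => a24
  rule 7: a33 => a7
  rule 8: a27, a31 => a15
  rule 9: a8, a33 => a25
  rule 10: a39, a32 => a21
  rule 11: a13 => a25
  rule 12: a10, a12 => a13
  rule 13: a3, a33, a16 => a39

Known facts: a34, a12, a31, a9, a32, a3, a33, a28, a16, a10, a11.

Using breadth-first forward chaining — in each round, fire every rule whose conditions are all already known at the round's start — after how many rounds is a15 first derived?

4

[1] rule 4 [a3 => a38]; rule 6 [a31 => a24]; rule 7 [a33 => a7]; rule 12 [a10, a12 => a13]; rule 13 [a3, a33, a16 => a39]. ⇒ new: a38, a24, a7, a13, a39.
[2] rule 10 [a39, a32 => a21]; rule 11 [a13 => a25]. ⇒ new: a21, a25.
[3] rule 1 [a21, a25 => a27]. ⇒ new: a27.
[4] rule 8 [a27, a31 => a15]. ⇒ new: a15.
a15 first appears in round 4.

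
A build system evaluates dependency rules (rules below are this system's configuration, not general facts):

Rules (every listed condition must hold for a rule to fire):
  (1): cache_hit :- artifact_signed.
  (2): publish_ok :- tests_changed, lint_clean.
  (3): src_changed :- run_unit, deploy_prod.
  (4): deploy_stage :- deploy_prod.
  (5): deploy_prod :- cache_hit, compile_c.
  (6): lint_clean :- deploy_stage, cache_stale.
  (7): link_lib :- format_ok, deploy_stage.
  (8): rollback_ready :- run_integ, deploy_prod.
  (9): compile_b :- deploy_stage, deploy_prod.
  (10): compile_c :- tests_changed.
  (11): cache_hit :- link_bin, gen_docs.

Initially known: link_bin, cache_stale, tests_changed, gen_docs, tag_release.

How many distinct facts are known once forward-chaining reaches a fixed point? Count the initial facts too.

12

Round 1: (10) [compile_c :- tests_changed.]; (11) [cache_hit :- link_bin, gen_docs.]. New: compile_c, cache_hit.
Round 2: (5) [deploy_prod :- cache_hit, compile_c.]. New: deploy_prod.
Round 3: (4) [deploy_stage :- deploy_prod.]. New: deploy_stage.
Round 4: (6) [lint_clean :- deploy_stage, cache_stale.]; (9) [compile_b :- deploy_stage, deploy_prod.]. New: lint_clean, compile_b.
Round 5: (2) [publish_ok :- tests_changed, lint_clean.]. New: publish_ok.
Closure: {cache_hit, cache_stale, compile_b, compile_c, deploy_prod, deploy_stage, gen_docs, link_bin, lint_clean, publish_ok, tag_release, tests_changed} — 12 facts.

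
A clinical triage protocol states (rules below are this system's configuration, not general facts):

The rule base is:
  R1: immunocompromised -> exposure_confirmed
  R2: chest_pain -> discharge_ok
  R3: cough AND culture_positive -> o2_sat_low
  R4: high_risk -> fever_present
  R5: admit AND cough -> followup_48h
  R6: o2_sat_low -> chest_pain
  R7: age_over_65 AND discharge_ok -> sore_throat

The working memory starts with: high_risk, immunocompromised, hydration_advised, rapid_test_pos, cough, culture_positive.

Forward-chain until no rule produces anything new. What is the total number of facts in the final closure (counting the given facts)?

Round 1 fires R1, R3, R4, giving exposure_confirmed, o2_sat_low, fever_present.
Round 2 fires R6, giving chest_pain.
Round 3 fires R2, giving discharge_ok.
Closure: {chest_pain, cough, culture_positive, discharge_ok, exposure_confirmed, fever_present, high_risk, hydration_advised, immunocompromised, o2_sat_low, rapid_test_pos} — 11 facts.

11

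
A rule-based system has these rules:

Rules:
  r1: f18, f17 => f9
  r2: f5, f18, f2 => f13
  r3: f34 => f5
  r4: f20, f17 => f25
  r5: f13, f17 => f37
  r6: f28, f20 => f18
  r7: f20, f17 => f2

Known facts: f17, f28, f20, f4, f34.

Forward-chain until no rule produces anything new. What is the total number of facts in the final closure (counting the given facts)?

12

Round 1: r3 [f34 => f5]; r4 [f20, f17 => f25]; r6 [f28, f20 => f18]; r7 [f20, f17 => f2]. Adds f5, f25, f18, f2.
Round 2: r1 [f18, f17 => f9]; r2 [f5, f18, f2 => f13]. Adds f9, f13.
Round 3: r5 [f13, f17 => f37]. Adds f37.
Closure: {f13, f17, f18, f2, f20, f25, f28, f34, f37, f4, f5, f9} — 12 facts.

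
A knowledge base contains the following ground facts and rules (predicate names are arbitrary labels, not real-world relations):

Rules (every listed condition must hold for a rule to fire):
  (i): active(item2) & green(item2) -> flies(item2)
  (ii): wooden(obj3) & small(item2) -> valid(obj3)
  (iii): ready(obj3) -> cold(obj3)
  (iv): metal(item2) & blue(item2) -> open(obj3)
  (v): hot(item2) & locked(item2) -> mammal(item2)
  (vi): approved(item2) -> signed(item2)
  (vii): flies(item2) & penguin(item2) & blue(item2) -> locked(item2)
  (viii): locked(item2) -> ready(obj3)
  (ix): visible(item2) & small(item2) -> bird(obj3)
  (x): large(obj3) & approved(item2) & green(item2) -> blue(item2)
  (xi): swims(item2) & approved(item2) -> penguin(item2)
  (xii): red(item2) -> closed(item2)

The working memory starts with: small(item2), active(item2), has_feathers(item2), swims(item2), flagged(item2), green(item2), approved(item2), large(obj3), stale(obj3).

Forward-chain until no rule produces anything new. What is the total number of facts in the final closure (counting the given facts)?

16

Round 1: (i) [active(item2) & green(item2) -> flies(item2)]; (vi) [approved(item2) -> signed(item2)]; (x) [large(obj3) & approved(item2) & green(item2) -> blue(item2)]; (xi) [swims(item2) & approved(item2) -> penguin(item2)]. New: flies(item2), signed(item2), blue(item2), penguin(item2).
Round 2: (vii) [flies(item2) & penguin(item2) & blue(item2) -> locked(item2)]. New: locked(item2).
Round 3: (viii) [locked(item2) -> ready(obj3)]. New: ready(obj3).
Round 4: (iii) [ready(obj3) -> cold(obj3)]. New: cold(obj3).
Closure: {active(item2), approved(item2), blue(item2), cold(obj3), flagged(item2), flies(item2), green(item2), has_feathers(item2), large(obj3), locked(item2), penguin(item2), ready(obj3), signed(item2), small(item2), stale(obj3), swims(item2)} — 16 facts.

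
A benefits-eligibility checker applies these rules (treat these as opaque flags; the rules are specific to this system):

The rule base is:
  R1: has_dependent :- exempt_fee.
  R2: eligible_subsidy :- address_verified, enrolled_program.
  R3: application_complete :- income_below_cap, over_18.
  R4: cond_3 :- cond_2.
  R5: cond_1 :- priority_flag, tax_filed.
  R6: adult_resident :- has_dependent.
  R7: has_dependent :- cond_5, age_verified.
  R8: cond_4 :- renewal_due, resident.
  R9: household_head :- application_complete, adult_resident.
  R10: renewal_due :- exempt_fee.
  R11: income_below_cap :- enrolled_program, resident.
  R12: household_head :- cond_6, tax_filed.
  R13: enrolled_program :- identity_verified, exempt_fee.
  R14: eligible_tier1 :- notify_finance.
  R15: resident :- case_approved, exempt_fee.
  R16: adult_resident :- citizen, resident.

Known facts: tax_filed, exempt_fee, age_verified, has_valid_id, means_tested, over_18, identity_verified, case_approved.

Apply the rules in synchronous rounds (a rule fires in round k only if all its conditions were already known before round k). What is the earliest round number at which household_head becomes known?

Round 1 fires R1, R10, R13, R15, giving has_dependent, renewal_due, enrolled_program, resident.
Round 2 fires R6, R8, R11, giving adult_resident, cond_4, income_below_cap.
Round 3 fires R3, giving application_complete.
Round 4 fires R9, giving household_head.
household_head first appears in round 4.

4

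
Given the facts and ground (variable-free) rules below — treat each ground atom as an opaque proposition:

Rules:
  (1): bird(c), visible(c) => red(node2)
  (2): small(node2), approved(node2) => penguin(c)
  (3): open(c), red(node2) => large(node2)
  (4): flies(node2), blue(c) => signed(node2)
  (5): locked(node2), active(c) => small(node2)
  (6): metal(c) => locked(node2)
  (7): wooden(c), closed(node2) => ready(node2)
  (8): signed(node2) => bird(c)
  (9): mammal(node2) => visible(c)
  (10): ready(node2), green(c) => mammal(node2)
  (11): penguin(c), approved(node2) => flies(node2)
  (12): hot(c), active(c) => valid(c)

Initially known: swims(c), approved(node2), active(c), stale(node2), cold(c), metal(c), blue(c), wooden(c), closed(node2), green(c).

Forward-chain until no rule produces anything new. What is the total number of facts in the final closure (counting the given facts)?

20

[1] (6) [metal(c) => locked(node2)]; (7) [wooden(c), closed(node2) => ready(node2)]. ⇒ new: locked(node2), ready(node2).
[2] (5) [locked(node2), active(c) => small(node2)]; (10) [ready(node2), green(c) => mammal(node2)]. ⇒ new: small(node2), mammal(node2).
[3] (2) [small(node2), approved(node2) => penguin(c)]; (9) [mammal(node2) => visible(c)]. ⇒ new: penguin(c), visible(c).
[4] (11) [penguin(c), approved(node2) => flies(node2)]. ⇒ new: flies(node2).
[5] (4) [flies(node2), blue(c) => signed(node2)]. ⇒ new: signed(node2).
[6] (8) [signed(node2) => bird(c)]. ⇒ new: bird(c).
[7] (1) [bird(c), visible(c) => red(node2)]. ⇒ new: red(node2).
Closure: {active(c), approved(node2), bird(c), blue(c), closed(node2), cold(c), flies(node2), green(c), locked(node2), mammal(node2), metal(c), penguin(c), ready(node2), red(node2), signed(node2), small(node2), stale(node2), swims(c), visible(c), wooden(c)} — 20 facts.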